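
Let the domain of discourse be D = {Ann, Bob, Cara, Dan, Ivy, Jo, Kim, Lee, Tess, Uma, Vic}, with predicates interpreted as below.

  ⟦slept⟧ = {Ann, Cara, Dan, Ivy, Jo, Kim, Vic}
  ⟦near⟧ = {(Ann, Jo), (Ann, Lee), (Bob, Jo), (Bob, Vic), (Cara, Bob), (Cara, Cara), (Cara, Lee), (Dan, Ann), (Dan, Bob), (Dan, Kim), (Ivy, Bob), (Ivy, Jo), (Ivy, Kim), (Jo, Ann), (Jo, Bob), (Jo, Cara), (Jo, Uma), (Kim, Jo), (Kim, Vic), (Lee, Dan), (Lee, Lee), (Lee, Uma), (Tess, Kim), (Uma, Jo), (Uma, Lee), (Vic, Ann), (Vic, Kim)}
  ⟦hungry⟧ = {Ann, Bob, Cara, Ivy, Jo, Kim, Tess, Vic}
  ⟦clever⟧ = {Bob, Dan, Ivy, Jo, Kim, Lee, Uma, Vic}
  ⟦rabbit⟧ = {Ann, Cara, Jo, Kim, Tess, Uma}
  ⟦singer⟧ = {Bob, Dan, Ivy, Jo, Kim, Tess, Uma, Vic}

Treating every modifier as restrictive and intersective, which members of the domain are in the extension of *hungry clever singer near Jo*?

{Bob, Ivy, Kim}

⟦near Jo⟧ = {x : ⟨x, Jo⟩ ∈ ⟦near⟧} = {Ann, Bob, Ivy, Kim, Uma}
⟦singer⟧ = {Bob, Dan, Ivy, Jo, Kim, Tess, Uma, Vic}
… ∩ ⟦near Jo⟧ = {Bob, Dan, Ivy, Jo, Kim, Tess, Uma, Vic} ∩ {Ann, Bob, Ivy, Kim, Uma} = {Bob, Ivy, Kim, Uma}
… ∩ ⟦hungry⟧ = {Bob, Ivy, Kim, Uma} ∩ {Ann, Bob, Cara, Ivy, Jo, Kim, Tess, Vic} = {Bob, Ivy, Kim}
… ∩ ⟦clever⟧ = {Bob, Ivy, Kim} ∩ {Bob, Dan, Ivy, Jo, Kim, Lee, Uma, Vic} = {Bob, Ivy, Kim}
So ⟦hungry clever singer near Jo⟧ = {Bob, Ivy, Kim}.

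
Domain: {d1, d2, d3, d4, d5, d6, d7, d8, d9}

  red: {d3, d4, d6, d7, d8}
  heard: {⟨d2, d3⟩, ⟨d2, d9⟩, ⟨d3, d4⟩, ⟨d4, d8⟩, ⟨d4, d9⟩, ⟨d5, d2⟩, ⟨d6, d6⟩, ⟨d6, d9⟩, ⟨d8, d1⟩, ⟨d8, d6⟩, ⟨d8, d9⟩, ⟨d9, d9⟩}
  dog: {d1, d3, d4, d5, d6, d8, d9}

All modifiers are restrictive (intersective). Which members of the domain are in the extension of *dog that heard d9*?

{d4, d6, d8, d9}

⟦that heard d9⟧ = {x : ⟨x, d9⟩ ∈ ⟦heard⟧} = {d2, d4, d6, d8, d9}
⟦dog⟧ = {d1, d3, d4, d5, d6, d8, d9}
… ∩ ⟦that heard d9⟧ = {d1, d3, d4, d5, d6, d8, d9} ∩ {d2, d4, d6, d8, d9} = {d4, d6, d8, d9}
So ⟦dog that heard d9⟧ = {d4, d6, d8, d9}.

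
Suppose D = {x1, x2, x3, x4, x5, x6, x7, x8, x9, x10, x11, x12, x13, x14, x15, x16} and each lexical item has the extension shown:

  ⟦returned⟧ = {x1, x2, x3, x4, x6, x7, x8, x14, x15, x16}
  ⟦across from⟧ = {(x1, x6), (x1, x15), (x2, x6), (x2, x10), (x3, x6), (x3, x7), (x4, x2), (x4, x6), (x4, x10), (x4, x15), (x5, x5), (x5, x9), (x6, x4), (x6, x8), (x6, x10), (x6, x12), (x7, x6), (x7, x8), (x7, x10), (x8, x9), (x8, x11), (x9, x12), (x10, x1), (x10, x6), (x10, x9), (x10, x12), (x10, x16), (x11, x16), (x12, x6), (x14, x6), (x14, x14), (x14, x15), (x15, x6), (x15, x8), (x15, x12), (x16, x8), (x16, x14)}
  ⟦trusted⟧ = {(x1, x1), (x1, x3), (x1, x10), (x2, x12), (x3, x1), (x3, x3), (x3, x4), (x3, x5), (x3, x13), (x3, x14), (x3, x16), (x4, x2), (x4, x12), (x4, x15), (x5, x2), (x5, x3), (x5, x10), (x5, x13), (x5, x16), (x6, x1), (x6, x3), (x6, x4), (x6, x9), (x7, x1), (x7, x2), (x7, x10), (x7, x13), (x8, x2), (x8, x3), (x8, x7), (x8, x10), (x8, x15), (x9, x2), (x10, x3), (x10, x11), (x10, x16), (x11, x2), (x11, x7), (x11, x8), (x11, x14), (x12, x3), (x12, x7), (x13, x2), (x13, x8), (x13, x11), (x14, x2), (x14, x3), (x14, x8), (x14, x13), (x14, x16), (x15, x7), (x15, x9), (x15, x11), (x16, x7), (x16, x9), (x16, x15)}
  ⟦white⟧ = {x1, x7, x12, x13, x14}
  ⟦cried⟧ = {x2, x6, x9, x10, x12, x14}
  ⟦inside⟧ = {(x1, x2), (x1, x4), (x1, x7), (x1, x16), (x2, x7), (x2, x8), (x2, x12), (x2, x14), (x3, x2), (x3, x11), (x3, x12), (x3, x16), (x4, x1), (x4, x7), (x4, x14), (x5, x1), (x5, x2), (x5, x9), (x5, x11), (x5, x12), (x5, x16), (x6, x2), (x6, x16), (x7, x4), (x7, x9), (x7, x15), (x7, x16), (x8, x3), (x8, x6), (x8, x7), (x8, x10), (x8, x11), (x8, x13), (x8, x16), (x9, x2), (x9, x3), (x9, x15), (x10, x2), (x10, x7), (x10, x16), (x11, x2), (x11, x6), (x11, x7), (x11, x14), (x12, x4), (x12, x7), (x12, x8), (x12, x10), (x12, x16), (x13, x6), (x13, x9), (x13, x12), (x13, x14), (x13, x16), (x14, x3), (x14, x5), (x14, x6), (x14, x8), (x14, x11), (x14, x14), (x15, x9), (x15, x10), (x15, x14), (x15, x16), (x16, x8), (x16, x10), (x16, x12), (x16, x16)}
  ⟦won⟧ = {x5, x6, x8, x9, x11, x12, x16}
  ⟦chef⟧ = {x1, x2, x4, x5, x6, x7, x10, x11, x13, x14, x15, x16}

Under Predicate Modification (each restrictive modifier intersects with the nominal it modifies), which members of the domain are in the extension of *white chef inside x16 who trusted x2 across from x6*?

⟦inside x16⟧ = {x : ⟨x, x16⟩ ∈ ⟦inside⟧} = {x1, x3, x5, x6, x7, x8, x10, x12, x13, x15, x16}
⟦who trusted x2⟧ = {x : ⟨x, x2⟩ ∈ ⟦trusted⟧} = {x4, x5, x7, x8, x9, x11, x13, x14}
⟦across from x6⟧ = {x : ⟨x, x6⟩ ∈ ⟦across from⟧} = {x1, x2, x3, x4, x7, x10, x12, x14, x15}
⟦chef⟧ = {x1, x2, x4, x5, x6, x7, x10, x11, x13, x14, x15, x16}
… ∩ ⟦inside x16⟧ = {x1, x2, x4, x5, x6, x7, x10, x11, x13, x14, x15, x16} ∩ {x1, x3, x5, x6, x7, x8, x10, x12, x13, x15, x16} = {x1, x5, x6, x7, x10, x13, x15, x16}
… ∩ ⟦who trusted x2⟧ = {x1, x5, x6, x7, x10, x13, x15, x16} ∩ {x4, x5, x7, x8, x9, x11, x13, x14} = {x5, x7, x13}
… ∩ ⟦across from x6⟧ = {x5, x7, x13} ∩ {x1, x2, x3, x4, x7, x10, x12, x14, x15} = {x7}
… ∩ ⟦white⟧ = {x7} ∩ {x1, x7, x12, x13, x14} = {x7}
So ⟦white chef inside x16 who trusted x2 across from x6⟧ = {x7}.

{x7}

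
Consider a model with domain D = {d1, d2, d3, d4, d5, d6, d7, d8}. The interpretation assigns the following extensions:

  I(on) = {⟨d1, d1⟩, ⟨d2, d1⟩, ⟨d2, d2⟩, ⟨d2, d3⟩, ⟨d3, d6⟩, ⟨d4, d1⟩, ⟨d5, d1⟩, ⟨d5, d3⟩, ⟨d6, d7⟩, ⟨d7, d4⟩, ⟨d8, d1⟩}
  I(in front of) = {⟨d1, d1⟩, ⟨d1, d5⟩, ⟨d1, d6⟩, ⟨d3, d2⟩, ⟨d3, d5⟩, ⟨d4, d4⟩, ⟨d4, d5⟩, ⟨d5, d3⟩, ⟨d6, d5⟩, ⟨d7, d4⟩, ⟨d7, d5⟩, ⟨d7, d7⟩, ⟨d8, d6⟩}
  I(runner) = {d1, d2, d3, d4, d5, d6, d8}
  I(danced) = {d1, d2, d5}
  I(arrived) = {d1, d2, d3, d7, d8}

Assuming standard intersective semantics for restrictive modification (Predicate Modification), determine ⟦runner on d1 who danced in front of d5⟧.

{d1}

⟦on d1⟧ = {x : ⟨x, d1⟩ ∈ ⟦on⟧} = {d1, d2, d4, d5, d8}
⟦who danced⟧ = ⟦danced⟧ = {d1, d2, d5}
⟦in front of d5⟧ = {x : ⟨x, d5⟩ ∈ ⟦in front of⟧} = {d1, d3, d4, d6, d7}
⟦runner⟧ = {d1, d2, d3, d4, d5, d6, d8}
… ∩ ⟦on d1⟧ = {d1, d2, d3, d4, d5, d6, d8} ∩ {d1, d2, d4, d5, d8} = {d1, d2, d4, d5, d8}
… ∩ ⟦who danced⟧ = {d1, d2, d4, d5, d8} ∩ {d1, d2, d5} = {d1, d2, d5}
… ∩ ⟦in front of d5⟧ = {d1, d2, d5} ∩ {d1, d3, d4, d6, d7} = {d1}
So ⟦runner on d1 who danced in front of d5⟧ = {d1}.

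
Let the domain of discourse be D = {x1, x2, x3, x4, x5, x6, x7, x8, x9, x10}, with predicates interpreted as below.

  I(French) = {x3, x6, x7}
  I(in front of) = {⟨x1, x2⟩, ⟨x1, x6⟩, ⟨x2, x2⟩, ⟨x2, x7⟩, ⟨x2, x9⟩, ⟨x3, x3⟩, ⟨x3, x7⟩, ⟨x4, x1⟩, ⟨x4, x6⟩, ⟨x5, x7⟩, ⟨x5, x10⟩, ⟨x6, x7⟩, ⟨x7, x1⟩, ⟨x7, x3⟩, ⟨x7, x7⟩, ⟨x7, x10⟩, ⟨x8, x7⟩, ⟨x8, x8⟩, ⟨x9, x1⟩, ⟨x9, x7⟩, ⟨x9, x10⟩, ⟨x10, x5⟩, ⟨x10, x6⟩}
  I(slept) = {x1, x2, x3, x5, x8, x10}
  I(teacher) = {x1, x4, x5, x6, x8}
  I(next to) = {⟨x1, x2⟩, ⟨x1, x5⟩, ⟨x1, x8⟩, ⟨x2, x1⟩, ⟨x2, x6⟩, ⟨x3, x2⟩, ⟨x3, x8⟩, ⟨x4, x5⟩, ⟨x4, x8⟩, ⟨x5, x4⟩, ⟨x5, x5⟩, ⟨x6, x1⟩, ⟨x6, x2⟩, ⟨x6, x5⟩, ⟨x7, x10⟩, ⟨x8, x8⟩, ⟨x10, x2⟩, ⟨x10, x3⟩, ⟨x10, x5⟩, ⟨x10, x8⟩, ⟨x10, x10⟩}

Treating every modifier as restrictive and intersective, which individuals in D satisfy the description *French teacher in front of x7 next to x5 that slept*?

∅

⟦in front of x7⟧ = {x : ⟨x, x7⟩ ∈ ⟦in front of⟧} = {x2, x3, x5, x6, x7, x8, x9}
⟦next to x5⟧ = {x : ⟨x, x5⟩ ∈ ⟦next to⟧} = {x1, x4, x5, x6, x10}
⟦that slept⟧ = ⟦slept⟧ = {x1, x2, x3, x5, x8, x10}
⟦teacher⟧ = {x1, x4, x5, x6, x8}
… ∩ ⟦in front of x7⟧ = {x1, x4, x5, x6, x8} ∩ {x2, x3, x5, x6, x7, x8, x9} = {x5, x6, x8}
… ∩ ⟦next to x5⟧ = {x5, x6, x8} ∩ {x1, x4, x5, x6, x10} = {x5, x6}
… ∩ ⟦that slept⟧ = {x5, x6} ∩ {x1, x2, x3, x5, x8, x10} = {x5}
… ∩ ⟦French⟧ = {x5} ∩ {x3, x6, x7} = ∅
So ⟦French teacher in front of x7 next to x5 that slept⟧ = ∅.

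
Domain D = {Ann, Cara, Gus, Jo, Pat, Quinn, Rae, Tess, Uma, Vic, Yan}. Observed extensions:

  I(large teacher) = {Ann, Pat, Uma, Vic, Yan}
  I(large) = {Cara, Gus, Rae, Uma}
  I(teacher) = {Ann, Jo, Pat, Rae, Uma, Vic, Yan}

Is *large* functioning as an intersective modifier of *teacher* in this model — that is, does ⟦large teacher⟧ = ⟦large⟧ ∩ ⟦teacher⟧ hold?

no

⟦large⟧ ∩ ⟦teacher⟧ = {Cara, Gus, Rae, Uma} ∩ {Ann, Jo, Pat, Rae, Uma, Vic, Yan} = {Rae, Uma}
Observed ⟦large teacher⟧ = {Ann, Pat, Uma, Vic, Yan}.
These differ, so the modifier is not intersective in this model.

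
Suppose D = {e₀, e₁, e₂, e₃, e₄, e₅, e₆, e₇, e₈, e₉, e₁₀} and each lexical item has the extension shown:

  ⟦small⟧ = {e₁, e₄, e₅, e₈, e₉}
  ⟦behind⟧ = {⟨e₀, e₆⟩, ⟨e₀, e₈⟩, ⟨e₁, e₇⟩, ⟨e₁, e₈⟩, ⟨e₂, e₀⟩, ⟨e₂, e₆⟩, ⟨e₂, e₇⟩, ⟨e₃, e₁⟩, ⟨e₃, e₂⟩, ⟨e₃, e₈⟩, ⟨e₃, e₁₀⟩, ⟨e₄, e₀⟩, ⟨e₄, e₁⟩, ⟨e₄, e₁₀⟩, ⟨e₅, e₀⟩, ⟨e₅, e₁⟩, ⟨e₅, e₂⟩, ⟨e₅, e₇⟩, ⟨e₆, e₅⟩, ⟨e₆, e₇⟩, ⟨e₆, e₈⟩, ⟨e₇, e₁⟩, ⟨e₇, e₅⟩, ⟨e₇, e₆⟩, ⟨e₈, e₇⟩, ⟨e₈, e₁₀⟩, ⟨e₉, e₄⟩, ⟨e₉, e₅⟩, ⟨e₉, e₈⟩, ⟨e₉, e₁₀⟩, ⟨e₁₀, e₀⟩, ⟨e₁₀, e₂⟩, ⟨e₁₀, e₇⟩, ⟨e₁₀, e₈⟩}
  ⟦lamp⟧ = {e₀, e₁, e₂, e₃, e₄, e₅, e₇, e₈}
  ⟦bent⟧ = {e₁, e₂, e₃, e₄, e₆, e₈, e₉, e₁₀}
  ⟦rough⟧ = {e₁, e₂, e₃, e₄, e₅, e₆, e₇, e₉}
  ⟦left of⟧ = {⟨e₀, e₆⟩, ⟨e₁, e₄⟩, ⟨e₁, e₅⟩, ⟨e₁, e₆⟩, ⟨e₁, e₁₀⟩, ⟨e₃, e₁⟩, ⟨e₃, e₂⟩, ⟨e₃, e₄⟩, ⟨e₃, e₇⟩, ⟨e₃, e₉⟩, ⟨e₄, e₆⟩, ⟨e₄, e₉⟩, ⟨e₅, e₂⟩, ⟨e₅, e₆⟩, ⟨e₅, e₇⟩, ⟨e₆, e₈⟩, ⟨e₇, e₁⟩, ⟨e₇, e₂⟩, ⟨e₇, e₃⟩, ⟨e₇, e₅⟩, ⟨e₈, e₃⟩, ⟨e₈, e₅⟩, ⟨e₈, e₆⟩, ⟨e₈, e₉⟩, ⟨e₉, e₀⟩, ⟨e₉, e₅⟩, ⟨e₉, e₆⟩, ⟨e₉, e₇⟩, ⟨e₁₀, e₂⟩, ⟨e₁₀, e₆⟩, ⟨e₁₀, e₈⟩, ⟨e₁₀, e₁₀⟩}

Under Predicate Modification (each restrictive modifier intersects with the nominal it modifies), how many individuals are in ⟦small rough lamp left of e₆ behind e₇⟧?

2

⟦left of e₆⟧ = {x : ⟨x, e₆⟩ ∈ ⟦left of⟧} = {e₀, e₁, e₄, e₅, e₈, e₉, e₁₀}
⟦behind e₇⟧ = {x : ⟨x, e₇⟩ ∈ ⟦behind⟧} = {e₁, e₂, e₅, e₆, e₈, e₁₀}
⟦lamp⟧ = {e₀, e₁, e₂, e₃, e₄, e₅, e₇, e₈}
… ∩ ⟦left of e₆⟧ = {e₀, e₁, e₂, e₃, e₄, e₅, e₇, e₈} ∩ {e₀, e₁, e₄, e₅, e₈, e₉, e₁₀} = {e₀, e₁, e₄, e₅, e₈}
… ∩ ⟦behind e₇⟧ = {e₀, e₁, e₄, e₅, e₈} ∩ {e₁, e₂, e₅, e₆, e₈, e₁₀} = {e₁, e₅, e₈}
… ∩ ⟦small⟧ = {e₁, e₅, e₈} ∩ {e₁, e₄, e₅, e₈, e₉} = {e₁, e₅, e₈}
… ∩ ⟦rough⟧ = {e₁, e₅, e₈} ∩ {e₁, e₂, e₃, e₄, e₅, e₆, e₇, e₉} = {e₁, e₅}
⟦small rough lamp left of e₆ behind e₇⟧ = {e₁, e₅}, so the cardinality is 2.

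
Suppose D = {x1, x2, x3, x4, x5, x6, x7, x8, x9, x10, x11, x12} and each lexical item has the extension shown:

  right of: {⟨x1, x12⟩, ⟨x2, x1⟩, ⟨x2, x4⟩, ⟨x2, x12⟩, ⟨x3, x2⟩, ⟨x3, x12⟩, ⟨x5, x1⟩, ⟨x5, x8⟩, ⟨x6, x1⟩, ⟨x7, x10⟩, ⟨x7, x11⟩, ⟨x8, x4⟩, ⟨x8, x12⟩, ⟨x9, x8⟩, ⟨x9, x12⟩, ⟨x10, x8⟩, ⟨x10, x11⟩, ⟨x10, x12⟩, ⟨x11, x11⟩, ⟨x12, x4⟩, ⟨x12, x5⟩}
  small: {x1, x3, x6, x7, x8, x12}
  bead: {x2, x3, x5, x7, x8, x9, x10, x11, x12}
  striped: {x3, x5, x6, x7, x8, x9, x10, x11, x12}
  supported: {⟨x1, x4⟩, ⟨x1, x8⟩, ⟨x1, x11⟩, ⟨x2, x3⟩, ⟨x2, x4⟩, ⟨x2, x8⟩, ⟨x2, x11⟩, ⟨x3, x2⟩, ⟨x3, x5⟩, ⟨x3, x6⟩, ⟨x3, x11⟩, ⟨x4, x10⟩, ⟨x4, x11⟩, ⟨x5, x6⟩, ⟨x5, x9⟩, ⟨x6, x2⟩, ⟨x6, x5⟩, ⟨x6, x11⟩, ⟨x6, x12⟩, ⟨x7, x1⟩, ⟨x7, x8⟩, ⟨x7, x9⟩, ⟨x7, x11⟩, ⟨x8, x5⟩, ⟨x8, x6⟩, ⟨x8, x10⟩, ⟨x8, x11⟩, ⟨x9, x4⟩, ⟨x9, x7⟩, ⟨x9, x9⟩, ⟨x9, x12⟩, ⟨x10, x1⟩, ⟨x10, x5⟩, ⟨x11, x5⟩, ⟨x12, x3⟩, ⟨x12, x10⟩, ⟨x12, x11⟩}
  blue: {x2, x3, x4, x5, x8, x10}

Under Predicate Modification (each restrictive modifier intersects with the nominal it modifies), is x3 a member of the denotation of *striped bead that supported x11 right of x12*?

⟦that supported x11⟧ = {x : ⟨x, x11⟩ ∈ ⟦supported⟧} = {x1, x2, x3, x4, x6, x7, x8, x12}
⟦right of x12⟧ = {x : ⟨x, x12⟩ ∈ ⟦right of⟧} = {x1, x2, x3, x8, x9, x10}
⟦bead⟧ = {x2, x3, x5, x7, x8, x9, x10, x11, x12}
… ∩ ⟦that supported x11⟧ = {x2, x3, x5, x7, x8, x9, x10, x11, x12} ∩ {x1, x2, x3, x4, x6, x7, x8, x12} = {x2, x3, x7, x8, x12}
… ∩ ⟦right of x12⟧ = {x2, x3, x7, x8, x12} ∩ {x1, x2, x3, x8, x9, x10} = {x2, x3, x8}
… ∩ ⟦striped⟧ = {x2, x3, x8} ∩ {x3, x5, x6, x7, x8, x9, x10, x11, x12} = {x3, x8}
⟦striped bead that supported x11 right of x12⟧ = {x3, x8}; x3 ∈ this set.

yes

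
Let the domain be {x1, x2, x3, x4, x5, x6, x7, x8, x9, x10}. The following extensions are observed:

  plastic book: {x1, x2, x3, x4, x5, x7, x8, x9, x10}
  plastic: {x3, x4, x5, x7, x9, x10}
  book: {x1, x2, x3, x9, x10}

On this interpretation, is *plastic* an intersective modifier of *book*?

⟦plastic⟧ ∩ ⟦book⟧ = {x3, x4, x5, x7, x9, x10} ∩ {x1, x2, x3, x9, x10} = {x3, x9, x10}
Observed ⟦plastic book⟧ = {x1, x2, x3, x4, x5, x7, x8, x9, x10}.
These differ, so the modifier is not intersective in this model.

no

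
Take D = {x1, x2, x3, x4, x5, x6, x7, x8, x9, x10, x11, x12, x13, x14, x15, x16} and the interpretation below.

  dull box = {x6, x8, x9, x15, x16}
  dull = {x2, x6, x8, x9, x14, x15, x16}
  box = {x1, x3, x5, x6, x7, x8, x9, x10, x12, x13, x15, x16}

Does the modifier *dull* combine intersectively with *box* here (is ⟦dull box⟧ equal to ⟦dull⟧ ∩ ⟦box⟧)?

⟦dull⟧ ∩ ⟦box⟧ = {x2, x6, x8, x9, x14, x15, x16} ∩ {x1, x3, x5, x6, x7, x8, x9, x10, x12, x13, x15, x16} = {x6, x8, x9, x15, x16}
Observed ⟦dull box⟧ = {x6, x8, x9, x15, x16}.
These coincide, so the modifier is intersective here.

yes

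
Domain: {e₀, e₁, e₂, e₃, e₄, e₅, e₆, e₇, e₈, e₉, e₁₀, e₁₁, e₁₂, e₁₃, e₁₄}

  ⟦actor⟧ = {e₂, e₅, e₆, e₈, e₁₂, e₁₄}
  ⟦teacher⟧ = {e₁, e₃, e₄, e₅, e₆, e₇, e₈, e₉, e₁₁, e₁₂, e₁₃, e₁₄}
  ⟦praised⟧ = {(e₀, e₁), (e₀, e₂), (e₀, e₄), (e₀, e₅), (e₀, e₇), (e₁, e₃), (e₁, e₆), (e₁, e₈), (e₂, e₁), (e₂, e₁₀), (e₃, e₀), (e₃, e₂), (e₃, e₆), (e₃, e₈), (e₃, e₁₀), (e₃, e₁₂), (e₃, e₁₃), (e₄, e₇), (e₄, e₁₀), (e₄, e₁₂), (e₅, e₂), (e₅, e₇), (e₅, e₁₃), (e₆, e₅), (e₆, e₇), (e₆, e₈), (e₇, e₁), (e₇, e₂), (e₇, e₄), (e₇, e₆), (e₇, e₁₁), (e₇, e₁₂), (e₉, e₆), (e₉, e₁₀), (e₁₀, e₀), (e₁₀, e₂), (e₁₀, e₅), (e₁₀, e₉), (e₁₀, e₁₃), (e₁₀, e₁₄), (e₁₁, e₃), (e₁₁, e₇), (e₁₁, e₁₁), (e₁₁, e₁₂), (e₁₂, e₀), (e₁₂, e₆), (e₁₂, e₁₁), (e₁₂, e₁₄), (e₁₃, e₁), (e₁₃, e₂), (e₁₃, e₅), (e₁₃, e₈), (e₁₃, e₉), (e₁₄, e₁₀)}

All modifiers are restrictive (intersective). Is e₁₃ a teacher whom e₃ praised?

yes

⟦whom e₃ praised⟧ = {x : ⟨e₃, x⟩ ∈ ⟦praised⟧} = {e₀, e₂, e₆, e₈, e₁₀, e₁₂, e₁₃}
⟦teacher⟧ = {e₁, e₃, e₄, e₅, e₆, e₇, e₈, e₉, e₁₁, e₁₂, e₁₃, e₁₄}
… ∩ ⟦whom e₃ praised⟧ = {e₁, e₃, e₄, e₅, e₆, e₇, e₈, e₉, e₁₁, e₁₂, e₁₃, e₁₄} ∩ {e₀, e₂, e₆, e₈, e₁₀, e₁₂, e₁₃} = {e₆, e₈, e₁₂, e₁₃}
⟦teacher whom e₃ praised⟧ = {e₆, e₈, e₁₂, e₁₃}; e₁₃ ∈ this set.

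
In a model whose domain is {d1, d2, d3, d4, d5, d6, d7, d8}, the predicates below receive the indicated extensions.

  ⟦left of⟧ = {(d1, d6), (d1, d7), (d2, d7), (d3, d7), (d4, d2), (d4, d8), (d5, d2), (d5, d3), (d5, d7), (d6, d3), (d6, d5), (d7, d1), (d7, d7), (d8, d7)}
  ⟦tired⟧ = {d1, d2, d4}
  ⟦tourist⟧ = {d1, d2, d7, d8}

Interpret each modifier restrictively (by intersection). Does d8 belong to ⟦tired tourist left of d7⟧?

no

⟦left of d7⟧ = {x : ⟨x, d7⟩ ∈ ⟦left of⟧} = {d1, d2, d3, d5, d7, d8}
⟦tourist⟧ = {d1, d2, d7, d8}
… ∩ ⟦left of d7⟧ = {d1, d2, d7, d8} ∩ {d1, d2, d3, d5, d7, d8} = {d1, d2, d7, d8}
… ∩ ⟦tired⟧ = {d1, d2, d7, d8} ∩ {d1, d2, d4} = {d1, d2}
⟦tired tourist left of d7⟧ = {d1, d2}; d8 ∉ this set.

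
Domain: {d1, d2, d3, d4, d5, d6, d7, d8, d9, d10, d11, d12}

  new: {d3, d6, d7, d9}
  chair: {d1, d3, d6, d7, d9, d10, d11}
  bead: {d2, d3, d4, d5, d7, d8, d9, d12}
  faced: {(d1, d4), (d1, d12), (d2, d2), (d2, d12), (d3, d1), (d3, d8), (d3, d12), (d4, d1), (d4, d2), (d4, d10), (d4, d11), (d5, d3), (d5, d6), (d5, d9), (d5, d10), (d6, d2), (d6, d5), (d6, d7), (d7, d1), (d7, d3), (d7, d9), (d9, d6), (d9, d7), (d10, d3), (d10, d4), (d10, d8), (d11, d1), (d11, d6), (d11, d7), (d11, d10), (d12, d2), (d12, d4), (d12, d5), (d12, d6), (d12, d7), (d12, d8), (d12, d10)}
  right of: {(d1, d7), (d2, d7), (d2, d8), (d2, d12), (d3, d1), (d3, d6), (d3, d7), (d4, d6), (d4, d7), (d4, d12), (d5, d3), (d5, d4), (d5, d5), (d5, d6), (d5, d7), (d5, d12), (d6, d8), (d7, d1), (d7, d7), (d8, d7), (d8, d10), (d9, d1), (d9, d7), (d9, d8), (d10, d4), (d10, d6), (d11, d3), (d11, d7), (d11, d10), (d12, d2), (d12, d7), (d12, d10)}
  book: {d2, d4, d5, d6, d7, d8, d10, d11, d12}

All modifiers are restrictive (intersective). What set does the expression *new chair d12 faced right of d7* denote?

{d7}

⟦d12 faced⟧ = {x : ⟨d12, x⟩ ∈ ⟦faced⟧} = {d2, d4, d5, d6, d7, d8, d10}
⟦right of d7⟧ = {x : ⟨x, d7⟩ ∈ ⟦right of⟧} = {d1, d2, d3, d4, d5, d7, d8, d9, d11, d12}
⟦chair⟧ = {d1, d3, d6, d7, d9, d10, d11}
… ∩ ⟦d12 faced⟧ = {d1, d3, d6, d7, d9, d10, d11} ∩ {d2, d4, d5, d6, d7, d8, d10} = {d6, d7, d10}
… ∩ ⟦right of d7⟧ = {d6, d7, d10} ∩ {d1, d2, d3, d4, d5, d7, d8, d9, d11, d12} = {d7}
… ∩ ⟦new⟧ = {d7} ∩ {d3, d6, d7, d9} = {d7}
So ⟦new chair d12 faced right of d7⟧ = {d7}.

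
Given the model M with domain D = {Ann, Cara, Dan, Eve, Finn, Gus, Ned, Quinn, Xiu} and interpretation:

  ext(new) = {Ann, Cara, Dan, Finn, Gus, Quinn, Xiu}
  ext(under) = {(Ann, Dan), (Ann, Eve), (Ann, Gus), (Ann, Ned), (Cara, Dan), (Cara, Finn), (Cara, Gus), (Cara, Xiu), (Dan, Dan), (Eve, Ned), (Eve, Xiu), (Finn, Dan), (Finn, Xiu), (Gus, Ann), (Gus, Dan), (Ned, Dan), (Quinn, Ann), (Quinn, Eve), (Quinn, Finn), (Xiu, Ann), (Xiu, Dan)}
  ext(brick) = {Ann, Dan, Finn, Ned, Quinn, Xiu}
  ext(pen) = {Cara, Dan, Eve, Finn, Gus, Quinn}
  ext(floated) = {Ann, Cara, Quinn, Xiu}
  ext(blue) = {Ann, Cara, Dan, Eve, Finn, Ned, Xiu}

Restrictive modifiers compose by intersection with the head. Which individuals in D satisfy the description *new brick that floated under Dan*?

{Ann, Xiu}

⟦that floated⟧ = ⟦floated⟧ = {Ann, Cara, Quinn, Xiu}
⟦under Dan⟧ = {x : ⟨x, Dan⟩ ∈ ⟦under⟧} = {Ann, Cara, Dan, Finn, Gus, Ned, Xiu}
⟦brick⟧ = {Ann, Dan, Finn, Ned, Quinn, Xiu}
… ∩ ⟦that floated⟧ = {Ann, Dan, Finn, Ned, Quinn, Xiu} ∩ {Ann, Cara, Quinn, Xiu} = {Ann, Quinn, Xiu}
… ∩ ⟦under Dan⟧ = {Ann, Quinn, Xiu} ∩ {Ann, Cara, Dan, Finn, Gus, Ned, Xiu} = {Ann, Xiu}
… ∩ ⟦new⟧ = {Ann, Xiu} ∩ {Ann, Cara, Dan, Finn, Gus, Quinn, Xiu} = {Ann, Xiu}
So ⟦new brick that floated under Dan⟧ = {Ann, Xiu}.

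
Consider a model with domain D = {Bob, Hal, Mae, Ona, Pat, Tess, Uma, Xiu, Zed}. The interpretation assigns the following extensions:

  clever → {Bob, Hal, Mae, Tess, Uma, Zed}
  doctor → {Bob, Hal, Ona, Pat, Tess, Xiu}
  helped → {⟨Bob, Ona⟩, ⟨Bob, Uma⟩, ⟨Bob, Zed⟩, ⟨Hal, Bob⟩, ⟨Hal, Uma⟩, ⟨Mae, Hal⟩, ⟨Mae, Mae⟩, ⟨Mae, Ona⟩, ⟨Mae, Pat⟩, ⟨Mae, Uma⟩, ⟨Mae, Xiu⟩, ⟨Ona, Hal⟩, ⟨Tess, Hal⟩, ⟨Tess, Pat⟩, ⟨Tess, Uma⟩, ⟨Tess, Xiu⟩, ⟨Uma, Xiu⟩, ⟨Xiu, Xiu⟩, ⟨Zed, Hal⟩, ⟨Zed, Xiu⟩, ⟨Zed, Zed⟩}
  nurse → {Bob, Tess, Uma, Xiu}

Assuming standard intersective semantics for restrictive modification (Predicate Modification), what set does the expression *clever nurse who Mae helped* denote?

⟦who Mae helped⟧ = {x : ⟨Mae, x⟩ ∈ ⟦helped⟧} = {Hal, Mae, Ona, Pat, Uma, Xiu}
⟦nurse⟧ = {Bob, Tess, Uma, Xiu}
… ∩ ⟦who Mae helped⟧ = {Bob, Tess, Uma, Xiu} ∩ {Hal, Mae, Ona, Pat, Uma, Xiu} = {Uma, Xiu}
… ∩ ⟦clever⟧ = {Uma, Xiu} ∩ {Bob, Hal, Mae, Tess, Uma, Zed} = {Uma}
So ⟦clever nurse who Mae helped⟧ = {Uma}.

{Uma}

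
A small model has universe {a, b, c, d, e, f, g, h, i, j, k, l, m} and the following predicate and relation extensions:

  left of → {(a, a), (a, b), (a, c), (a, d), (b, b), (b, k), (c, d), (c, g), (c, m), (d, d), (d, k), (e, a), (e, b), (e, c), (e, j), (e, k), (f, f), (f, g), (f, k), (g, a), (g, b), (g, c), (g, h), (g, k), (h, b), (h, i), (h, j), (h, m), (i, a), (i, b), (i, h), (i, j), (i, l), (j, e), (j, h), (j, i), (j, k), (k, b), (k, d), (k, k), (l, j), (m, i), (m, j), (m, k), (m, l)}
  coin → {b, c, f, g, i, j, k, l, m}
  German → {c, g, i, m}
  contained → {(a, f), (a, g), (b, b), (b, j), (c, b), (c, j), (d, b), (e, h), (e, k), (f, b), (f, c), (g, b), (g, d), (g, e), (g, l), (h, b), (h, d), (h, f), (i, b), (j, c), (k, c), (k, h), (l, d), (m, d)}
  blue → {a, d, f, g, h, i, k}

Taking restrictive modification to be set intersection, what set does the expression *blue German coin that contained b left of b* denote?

⟦that contained b⟧ = {x : ⟨x, b⟩ ∈ ⟦contained⟧} = {b, c, d, f, g, h, i}
⟦left of b⟧ = {x : ⟨x, b⟩ ∈ ⟦left of⟧} = {a, b, e, g, h, i, k}
⟦coin⟧ = {b, c, f, g, i, j, k, l, m}
… ∩ ⟦that contained b⟧ = {b, c, f, g, i, j, k, l, m} ∩ {b, c, d, f, g, h, i} = {b, c, f, g, i}
… ∩ ⟦left of b⟧ = {b, c, f, g, i} ∩ {a, b, e, g, h, i, k} = {b, g, i}
… ∩ ⟦blue⟧ = {b, g, i} ∩ {a, d, f, g, h, i, k} = {g, i}
… ∩ ⟦German⟧ = {g, i} ∩ {c, g, i, m} = {g, i}
So ⟦blue German coin that contained b left of b⟧ = {g, i}.

{g, i}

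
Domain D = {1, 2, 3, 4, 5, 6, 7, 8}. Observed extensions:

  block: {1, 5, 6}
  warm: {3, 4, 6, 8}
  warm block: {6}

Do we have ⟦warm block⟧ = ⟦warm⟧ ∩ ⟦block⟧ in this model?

yes

⟦warm⟧ ∩ ⟦block⟧ = {3, 4, 6, 8} ∩ {1, 5, 6} = {6}
Observed ⟦warm block⟧ = {6}.
These coincide, so the modifier is intersective here.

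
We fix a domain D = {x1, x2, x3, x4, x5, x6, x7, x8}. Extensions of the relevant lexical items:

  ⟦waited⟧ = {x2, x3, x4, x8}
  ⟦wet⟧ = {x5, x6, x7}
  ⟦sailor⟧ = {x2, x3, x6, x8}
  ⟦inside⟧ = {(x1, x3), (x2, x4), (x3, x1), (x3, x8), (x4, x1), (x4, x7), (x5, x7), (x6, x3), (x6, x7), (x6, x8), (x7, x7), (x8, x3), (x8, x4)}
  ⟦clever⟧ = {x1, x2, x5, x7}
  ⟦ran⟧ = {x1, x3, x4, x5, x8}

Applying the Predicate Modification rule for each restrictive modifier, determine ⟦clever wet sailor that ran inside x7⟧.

⟦that ran⟧ = ⟦ran⟧ = {x1, x3, x4, x5, x8}
⟦inside x7⟧ = {x : ⟨x, x7⟩ ∈ ⟦inside⟧} = {x4, x5, x6, x7}
⟦sailor⟧ = {x2, x3, x6, x8}
… ∩ ⟦that ran⟧ = {x2, x3, x6, x8} ∩ {x1, x3, x4, x5, x8} = {x3, x8}
… ∩ ⟦inside x7⟧ = {x3, x8} ∩ {x4, x5, x6, x7} = ∅
… ∩ ⟦clever⟧ = ∅ ∩ {x1, x2, x5, x7} = ∅
… ∩ ⟦wet⟧ = ∅ ∩ {x5, x6, x7} = ∅
So ⟦clever wet sailor that ran inside x7⟧ = {}.

{}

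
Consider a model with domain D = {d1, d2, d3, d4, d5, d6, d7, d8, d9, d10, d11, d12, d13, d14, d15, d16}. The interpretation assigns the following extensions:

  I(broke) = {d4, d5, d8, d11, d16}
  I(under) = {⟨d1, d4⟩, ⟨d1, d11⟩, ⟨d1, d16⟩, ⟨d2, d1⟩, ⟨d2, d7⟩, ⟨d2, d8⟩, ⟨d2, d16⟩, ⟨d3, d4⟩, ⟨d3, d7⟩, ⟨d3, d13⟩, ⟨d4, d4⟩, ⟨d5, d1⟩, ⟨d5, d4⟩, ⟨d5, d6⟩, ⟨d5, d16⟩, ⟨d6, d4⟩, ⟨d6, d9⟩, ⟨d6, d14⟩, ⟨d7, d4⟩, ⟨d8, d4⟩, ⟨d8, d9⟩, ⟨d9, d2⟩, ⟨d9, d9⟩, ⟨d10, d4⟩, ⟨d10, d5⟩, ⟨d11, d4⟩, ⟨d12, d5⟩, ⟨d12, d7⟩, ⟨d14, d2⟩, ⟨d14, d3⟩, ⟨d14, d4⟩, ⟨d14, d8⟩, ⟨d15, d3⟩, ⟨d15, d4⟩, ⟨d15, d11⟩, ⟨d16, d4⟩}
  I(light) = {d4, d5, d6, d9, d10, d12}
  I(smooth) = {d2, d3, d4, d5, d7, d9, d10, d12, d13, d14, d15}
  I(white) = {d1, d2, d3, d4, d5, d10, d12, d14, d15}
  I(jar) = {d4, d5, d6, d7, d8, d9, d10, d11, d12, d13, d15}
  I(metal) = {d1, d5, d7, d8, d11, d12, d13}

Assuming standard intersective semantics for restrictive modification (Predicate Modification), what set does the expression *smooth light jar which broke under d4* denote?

{d4, d5}

⟦which broke⟧ = ⟦broke⟧ = {d4, d5, d8, d11, d16}
⟦under d4⟧ = {x : ⟨x, d4⟩ ∈ ⟦under⟧} = {d1, d3, d4, d5, d6, d7, d8, d10, d11, d14, d15, d16}
⟦jar⟧ = {d4, d5, d6, d7, d8, d9, d10, d11, d12, d13, d15}
… ∩ ⟦which broke⟧ = {d4, d5, d6, d7, d8, d9, d10, d11, d12, d13, d15} ∩ {d4, d5, d8, d11, d16} = {d4, d5, d8, d11}
… ∩ ⟦under d4⟧ = {d4, d5, d8, d11} ∩ {d1, d3, d4, d5, d6, d7, d8, d10, d11, d14, d15, d16} = {d4, d5, d8, d11}
… ∩ ⟦smooth⟧ = {d4, d5, d8, d11} ∩ {d2, d3, d4, d5, d7, d9, d10, d12, d13, d14, d15} = {d4, d5}
… ∩ ⟦light⟧ = {d4, d5} ∩ {d4, d5, d6, d9, d10, d12} = {d4, d5}
So ⟦smooth light jar which broke under d4⟧ = {d4, d5}.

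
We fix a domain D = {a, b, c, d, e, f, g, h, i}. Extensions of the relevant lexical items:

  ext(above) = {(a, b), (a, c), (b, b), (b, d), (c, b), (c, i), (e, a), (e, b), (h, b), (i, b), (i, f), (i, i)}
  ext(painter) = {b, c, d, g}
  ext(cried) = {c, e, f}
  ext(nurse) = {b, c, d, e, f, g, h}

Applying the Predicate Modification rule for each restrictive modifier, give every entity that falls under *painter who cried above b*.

{c}

⟦who cried⟧ = ⟦cried⟧ = {c, e, f}
⟦above b⟧ = {x : ⟨x, b⟩ ∈ ⟦above⟧} = {a, b, c, e, h, i}
⟦painter⟧ = {b, c, d, g}
… ∩ ⟦who cried⟧ = {b, c, d, g} ∩ {c, e, f} = {c}
… ∩ ⟦above b⟧ = {c} ∩ {a, b, c, e, h, i} = {c}
So ⟦painter who cried above b⟧ = {c}.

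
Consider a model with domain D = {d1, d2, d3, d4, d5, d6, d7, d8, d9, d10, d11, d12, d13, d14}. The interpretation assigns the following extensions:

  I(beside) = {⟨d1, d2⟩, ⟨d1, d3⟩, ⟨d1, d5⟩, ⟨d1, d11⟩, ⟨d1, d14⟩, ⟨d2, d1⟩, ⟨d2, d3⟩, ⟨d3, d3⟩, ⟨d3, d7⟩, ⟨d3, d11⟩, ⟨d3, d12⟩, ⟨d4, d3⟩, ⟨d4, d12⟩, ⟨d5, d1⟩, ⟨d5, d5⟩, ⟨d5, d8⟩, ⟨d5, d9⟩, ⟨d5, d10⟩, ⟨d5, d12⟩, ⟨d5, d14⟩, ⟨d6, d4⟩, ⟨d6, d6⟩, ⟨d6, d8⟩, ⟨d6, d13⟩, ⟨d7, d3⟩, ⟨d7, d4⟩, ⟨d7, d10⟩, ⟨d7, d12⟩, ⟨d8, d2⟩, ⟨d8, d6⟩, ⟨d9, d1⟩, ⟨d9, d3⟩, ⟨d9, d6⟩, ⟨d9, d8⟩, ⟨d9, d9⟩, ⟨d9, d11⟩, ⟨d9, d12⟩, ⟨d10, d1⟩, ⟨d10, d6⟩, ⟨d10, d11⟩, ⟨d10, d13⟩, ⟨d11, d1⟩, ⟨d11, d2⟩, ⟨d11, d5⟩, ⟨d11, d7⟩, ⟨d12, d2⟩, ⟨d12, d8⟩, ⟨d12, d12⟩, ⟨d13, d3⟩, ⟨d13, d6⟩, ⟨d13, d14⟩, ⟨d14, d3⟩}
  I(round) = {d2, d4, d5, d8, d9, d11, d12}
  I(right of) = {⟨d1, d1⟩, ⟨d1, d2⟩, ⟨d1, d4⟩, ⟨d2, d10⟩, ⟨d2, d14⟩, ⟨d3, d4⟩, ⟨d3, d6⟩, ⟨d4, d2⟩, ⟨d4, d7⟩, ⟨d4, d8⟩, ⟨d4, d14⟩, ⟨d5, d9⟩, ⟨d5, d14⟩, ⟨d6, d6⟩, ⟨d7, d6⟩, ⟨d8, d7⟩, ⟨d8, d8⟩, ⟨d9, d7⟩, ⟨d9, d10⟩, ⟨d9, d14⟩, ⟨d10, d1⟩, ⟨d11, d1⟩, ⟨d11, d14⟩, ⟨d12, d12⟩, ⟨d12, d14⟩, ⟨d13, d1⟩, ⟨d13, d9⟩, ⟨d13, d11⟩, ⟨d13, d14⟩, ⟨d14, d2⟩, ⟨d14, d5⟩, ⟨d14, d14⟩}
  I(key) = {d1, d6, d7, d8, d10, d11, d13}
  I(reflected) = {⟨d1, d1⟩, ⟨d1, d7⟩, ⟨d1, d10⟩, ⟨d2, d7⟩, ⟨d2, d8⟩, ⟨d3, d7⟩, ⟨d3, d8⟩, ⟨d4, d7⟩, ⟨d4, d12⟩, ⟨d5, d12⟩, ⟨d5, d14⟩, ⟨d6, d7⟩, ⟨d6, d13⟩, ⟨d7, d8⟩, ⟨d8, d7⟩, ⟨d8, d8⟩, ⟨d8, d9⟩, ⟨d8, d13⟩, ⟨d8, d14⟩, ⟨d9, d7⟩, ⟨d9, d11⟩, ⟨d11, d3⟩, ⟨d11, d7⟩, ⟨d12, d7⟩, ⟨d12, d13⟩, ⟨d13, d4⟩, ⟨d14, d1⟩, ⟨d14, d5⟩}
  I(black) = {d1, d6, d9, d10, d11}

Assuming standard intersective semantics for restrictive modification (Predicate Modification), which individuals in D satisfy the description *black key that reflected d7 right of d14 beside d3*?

{}

⟦that reflected d7⟧ = {x : ⟨x, d7⟩ ∈ ⟦reflected⟧} = {d1, d2, d3, d4, d6, d8, d9, d11, d12}
⟦right of d14⟧ = {x : ⟨x, d14⟩ ∈ ⟦right of⟧} = {d2, d4, d5, d9, d11, d12, d13, d14}
⟦beside d3⟧ = {x : ⟨x, d3⟩ ∈ ⟦beside⟧} = {d1, d2, d3, d4, d7, d9, d13, d14}
⟦key⟧ = {d1, d6, d7, d8, d10, d11, d13}
… ∩ ⟦that reflected d7⟧ = {d1, d6, d7, d8, d10, d11, d13} ∩ {d1, d2, d3, d4, d6, d8, d9, d11, d12} = {d1, d6, d8, d11}
… ∩ ⟦right of d14⟧ = {d1, d6, d8, d11} ∩ {d2, d4, d5, d9, d11, d12, d13, d14} = {d11}
… ∩ ⟦beside d3⟧ = {d11} ∩ {d1, d2, d3, d4, d7, d9, d13, d14} = ∅
… ∩ ⟦black⟧ = ∅ ∩ {d1, d6, d9, d10, d11} = ∅
So ⟦black key that reflected d7 right of d14 beside d3⟧ = {}.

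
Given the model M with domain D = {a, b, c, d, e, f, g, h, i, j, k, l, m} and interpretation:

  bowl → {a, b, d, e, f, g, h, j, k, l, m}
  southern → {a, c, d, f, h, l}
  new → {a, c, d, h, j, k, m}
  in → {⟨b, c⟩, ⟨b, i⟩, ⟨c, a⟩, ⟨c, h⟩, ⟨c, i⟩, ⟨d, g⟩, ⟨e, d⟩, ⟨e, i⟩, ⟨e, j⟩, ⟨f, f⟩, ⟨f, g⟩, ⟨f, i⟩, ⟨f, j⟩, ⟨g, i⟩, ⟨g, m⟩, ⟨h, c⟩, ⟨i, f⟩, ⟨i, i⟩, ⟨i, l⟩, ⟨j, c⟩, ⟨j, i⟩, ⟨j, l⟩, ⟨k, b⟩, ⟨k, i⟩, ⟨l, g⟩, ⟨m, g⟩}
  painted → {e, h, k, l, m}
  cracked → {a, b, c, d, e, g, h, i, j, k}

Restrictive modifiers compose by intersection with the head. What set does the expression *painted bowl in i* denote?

⟦in i⟧ = {x : ⟨x, i⟩ ∈ ⟦in⟧} = {b, c, e, f, g, i, j, k}
⟦bowl⟧ = {a, b, d, e, f, g, h, j, k, l, m}
… ∩ ⟦in i⟧ = {a, b, d, e, f, g, h, j, k, l, m} ∩ {b, c, e, f, g, i, j, k} = {b, e, f, g, j, k}
… ∩ ⟦painted⟧ = {b, e, f, g, j, k} ∩ {e, h, k, l, m} = {e, k}
So ⟦painted bowl in i⟧ = {e, k}.

{e, k}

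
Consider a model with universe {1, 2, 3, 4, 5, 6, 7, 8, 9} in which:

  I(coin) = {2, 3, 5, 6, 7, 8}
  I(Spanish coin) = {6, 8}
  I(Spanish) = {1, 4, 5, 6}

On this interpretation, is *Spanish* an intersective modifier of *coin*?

⟦Spanish⟧ ∩ ⟦coin⟧ = {1, 4, 5, 6} ∩ {2, 3, 5, 6, 7, 8} = {5, 6}
Observed ⟦Spanish coin⟧ = {6, 8}.
These differ, so the modifier is not intersective in this model.

no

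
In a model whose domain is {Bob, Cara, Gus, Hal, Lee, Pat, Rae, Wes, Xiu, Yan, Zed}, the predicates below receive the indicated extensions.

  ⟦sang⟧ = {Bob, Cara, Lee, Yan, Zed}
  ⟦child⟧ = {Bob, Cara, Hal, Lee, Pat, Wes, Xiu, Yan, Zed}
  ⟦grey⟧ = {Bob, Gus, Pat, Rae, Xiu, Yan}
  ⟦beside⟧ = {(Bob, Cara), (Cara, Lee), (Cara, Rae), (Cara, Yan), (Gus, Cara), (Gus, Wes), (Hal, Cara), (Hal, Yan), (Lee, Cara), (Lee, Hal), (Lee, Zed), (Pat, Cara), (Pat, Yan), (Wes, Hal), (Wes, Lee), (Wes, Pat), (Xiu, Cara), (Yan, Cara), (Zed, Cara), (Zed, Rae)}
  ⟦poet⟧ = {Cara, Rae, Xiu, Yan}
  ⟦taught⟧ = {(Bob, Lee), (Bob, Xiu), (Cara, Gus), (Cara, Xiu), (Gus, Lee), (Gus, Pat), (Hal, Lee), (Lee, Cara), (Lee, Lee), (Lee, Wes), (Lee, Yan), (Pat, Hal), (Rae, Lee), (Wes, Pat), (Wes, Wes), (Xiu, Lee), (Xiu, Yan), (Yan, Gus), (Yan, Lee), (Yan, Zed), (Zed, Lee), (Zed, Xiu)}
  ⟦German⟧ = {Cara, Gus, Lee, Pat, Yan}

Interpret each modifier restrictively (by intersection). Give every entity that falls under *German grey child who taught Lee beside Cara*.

⟦who taught Lee⟧ = {x : ⟨x, Lee⟩ ∈ ⟦taught⟧} = {Bob, Gus, Hal, Lee, Rae, Xiu, Yan, Zed}
⟦beside Cara⟧ = {x : ⟨x, Cara⟩ ∈ ⟦beside⟧} = {Bob, Gus, Hal, Lee, Pat, Xiu, Yan, Zed}
⟦child⟧ = {Bob, Cara, Hal, Lee, Pat, Wes, Xiu, Yan, Zed}
… ∩ ⟦who taught Lee⟧ = {Bob, Cara, Hal, Lee, Pat, Wes, Xiu, Yan, Zed} ∩ {Bob, Gus, Hal, Lee, Rae, Xiu, Yan, Zed} = {Bob, Hal, Lee, Xiu, Yan, Zed}
… ∩ ⟦beside Cara⟧ = {Bob, Hal, Lee, Xiu, Yan, Zed} ∩ {Bob, Gus, Hal, Lee, Pat, Xiu, Yan, Zed} = {Bob, Hal, Lee, Xiu, Yan, Zed}
… ∩ ⟦German⟧ = {Bob, Hal, Lee, Xiu, Yan, Zed} ∩ {Cara, Gus, Lee, Pat, Yan} = {Lee, Yan}
… ∩ ⟦grey⟧ = {Lee, Yan} ∩ {Bob, Gus, Pat, Rae, Xiu, Yan} = {Yan}
So ⟦German grey child who taught Lee beside Cara⟧ = {Yan}.

{Yan}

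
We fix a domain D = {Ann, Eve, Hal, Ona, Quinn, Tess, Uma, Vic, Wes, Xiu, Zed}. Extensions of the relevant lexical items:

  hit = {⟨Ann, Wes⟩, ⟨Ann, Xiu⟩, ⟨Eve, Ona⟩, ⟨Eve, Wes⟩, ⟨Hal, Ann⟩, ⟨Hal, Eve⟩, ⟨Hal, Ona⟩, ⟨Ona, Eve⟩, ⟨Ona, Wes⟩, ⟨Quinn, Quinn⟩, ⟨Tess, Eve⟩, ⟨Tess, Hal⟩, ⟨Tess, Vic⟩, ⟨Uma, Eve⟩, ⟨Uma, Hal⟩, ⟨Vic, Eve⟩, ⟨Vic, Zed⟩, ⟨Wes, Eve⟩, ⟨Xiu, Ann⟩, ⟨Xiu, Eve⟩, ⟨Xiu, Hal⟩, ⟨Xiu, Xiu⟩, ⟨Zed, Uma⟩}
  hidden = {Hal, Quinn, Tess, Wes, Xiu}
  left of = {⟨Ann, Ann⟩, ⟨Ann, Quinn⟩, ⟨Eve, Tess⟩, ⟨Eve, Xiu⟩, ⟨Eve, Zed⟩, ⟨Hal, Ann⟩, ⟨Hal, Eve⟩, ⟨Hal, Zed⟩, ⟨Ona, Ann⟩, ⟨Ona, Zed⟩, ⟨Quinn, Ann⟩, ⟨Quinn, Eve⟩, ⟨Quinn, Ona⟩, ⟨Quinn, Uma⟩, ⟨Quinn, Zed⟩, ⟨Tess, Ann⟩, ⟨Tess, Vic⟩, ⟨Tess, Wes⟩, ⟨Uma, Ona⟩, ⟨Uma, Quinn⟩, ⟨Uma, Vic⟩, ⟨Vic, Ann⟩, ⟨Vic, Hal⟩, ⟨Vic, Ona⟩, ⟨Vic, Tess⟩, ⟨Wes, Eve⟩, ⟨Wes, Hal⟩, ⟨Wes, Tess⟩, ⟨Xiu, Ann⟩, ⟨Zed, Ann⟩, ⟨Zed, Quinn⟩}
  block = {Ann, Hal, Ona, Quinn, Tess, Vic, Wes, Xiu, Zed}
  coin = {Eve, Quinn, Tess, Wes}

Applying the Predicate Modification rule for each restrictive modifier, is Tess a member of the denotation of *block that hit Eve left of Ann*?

yes

⟦that hit Eve⟧ = {x : ⟨x, Eve⟩ ∈ ⟦hit⟧} = {Hal, Ona, Tess, Uma, Vic, Wes, Xiu}
⟦left of Ann⟧ = {x : ⟨x, Ann⟩ ∈ ⟦left of⟧} = {Ann, Hal, Ona, Quinn, Tess, Vic, Xiu, Zed}
⟦block⟧ = {Ann, Hal, Ona, Quinn, Tess, Vic, Wes, Xiu, Zed}
… ∩ ⟦that hit Eve⟧ = {Ann, Hal, Ona, Quinn, Tess, Vic, Wes, Xiu, Zed} ∩ {Hal, Ona, Tess, Uma, Vic, Wes, Xiu} = {Hal, Ona, Tess, Vic, Wes, Xiu}
… ∩ ⟦left of Ann⟧ = {Hal, Ona, Tess, Vic, Wes, Xiu} ∩ {Ann, Hal, Ona, Quinn, Tess, Vic, Xiu, Zed} = {Hal, Ona, Tess, Vic, Xiu}
⟦block that hit Eve left of Ann⟧ = {Hal, Ona, Tess, Vic, Xiu}; Tess ∈ this set.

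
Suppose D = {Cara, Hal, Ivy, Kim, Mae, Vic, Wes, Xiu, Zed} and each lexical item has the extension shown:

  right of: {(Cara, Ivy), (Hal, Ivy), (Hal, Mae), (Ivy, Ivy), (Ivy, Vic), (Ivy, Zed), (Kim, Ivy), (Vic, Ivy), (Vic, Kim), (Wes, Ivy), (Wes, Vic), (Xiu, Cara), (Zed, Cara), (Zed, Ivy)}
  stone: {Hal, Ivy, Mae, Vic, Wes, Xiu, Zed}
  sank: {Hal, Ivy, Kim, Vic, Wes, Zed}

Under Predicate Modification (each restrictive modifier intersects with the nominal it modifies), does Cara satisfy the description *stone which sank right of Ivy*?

no

⟦which sank⟧ = ⟦sank⟧ = {Hal, Ivy, Kim, Vic, Wes, Zed}
⟦right of Ivy⟧ = {x : ⟨x, Ivy⟩ ∈ ⟦right of⟧} = {Cara, Hal, Ivy, Kim, Vic, Wes, Zed}
⟦stone⟧ = {Hal, Ivy, Mae, Vic, Wes, Xiu, Zed}
… ∩ ⟦which sank⟧ = {Hal, Ivy, Mae, Vic, Wes, Xiu, Zed} ∩ {Hal, Ivy, Kim, Vic, Wes, Zed} = {Hal, Ivy, Vic, Wes, Zed}
… ∩ ⟦right of Ivy⟧ = {Hal, Ivy, Vic, Wes, Zed} ∩ {Cara, Hal, Ivy, Kim, Vic, Wes, Zed} = {Hal, Ivy, Vic, Wes, Zed}
⟦stone which sank right of Ivy⟧ = {Hal, Ivy, Vic, Wes, Zed}; Cara ∉ this set.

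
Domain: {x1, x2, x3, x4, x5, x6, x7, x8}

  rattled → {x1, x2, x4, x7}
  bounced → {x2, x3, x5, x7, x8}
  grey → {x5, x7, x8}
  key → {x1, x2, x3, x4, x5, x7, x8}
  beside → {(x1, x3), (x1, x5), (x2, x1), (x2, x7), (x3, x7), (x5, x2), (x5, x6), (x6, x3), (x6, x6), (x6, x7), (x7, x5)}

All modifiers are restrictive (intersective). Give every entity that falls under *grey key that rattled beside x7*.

{ }

⟦that rattled⟧ = ⟦rattled⟧ = {x1, x2, x4, x7}
⟦beside x7⟧ = {x : ⟨x, x7⟩ ∈ ⟦beside⟧} = {x2, x3, x6}
⟦key⟧ = {x1, x2, x3, x4, x5, x7, x8}
… ∩ ⟦that rattled⟧ = {x1, x2, x3, x4, x5, x7, x8} ∩ {x1, x2, x4, x7} = {x1, x2, x4, x7}
… ∩ ⟦beside x7⟧ = {x1, x2, x4, x7} ∩ {x2, x3, x6} = {x2}
… ∩ ⟦grey⟧ = {x2} ∩ {x5, x7, x8} = ∅
So ⟦grey key that rattled beside x7⟧ = { }.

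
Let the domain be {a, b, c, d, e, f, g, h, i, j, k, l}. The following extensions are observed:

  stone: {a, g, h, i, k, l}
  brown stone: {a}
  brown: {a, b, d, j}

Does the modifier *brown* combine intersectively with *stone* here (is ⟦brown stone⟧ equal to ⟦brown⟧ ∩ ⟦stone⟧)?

⟦brown⟧ ∩ ⟦stone⟧ = {a, b, d, j} ∩ {a, g, h, i, k, l} = {a}
Observed ⟦brown stone⟧ = {a}.
These coincide, so the modifier is intersective here.

yes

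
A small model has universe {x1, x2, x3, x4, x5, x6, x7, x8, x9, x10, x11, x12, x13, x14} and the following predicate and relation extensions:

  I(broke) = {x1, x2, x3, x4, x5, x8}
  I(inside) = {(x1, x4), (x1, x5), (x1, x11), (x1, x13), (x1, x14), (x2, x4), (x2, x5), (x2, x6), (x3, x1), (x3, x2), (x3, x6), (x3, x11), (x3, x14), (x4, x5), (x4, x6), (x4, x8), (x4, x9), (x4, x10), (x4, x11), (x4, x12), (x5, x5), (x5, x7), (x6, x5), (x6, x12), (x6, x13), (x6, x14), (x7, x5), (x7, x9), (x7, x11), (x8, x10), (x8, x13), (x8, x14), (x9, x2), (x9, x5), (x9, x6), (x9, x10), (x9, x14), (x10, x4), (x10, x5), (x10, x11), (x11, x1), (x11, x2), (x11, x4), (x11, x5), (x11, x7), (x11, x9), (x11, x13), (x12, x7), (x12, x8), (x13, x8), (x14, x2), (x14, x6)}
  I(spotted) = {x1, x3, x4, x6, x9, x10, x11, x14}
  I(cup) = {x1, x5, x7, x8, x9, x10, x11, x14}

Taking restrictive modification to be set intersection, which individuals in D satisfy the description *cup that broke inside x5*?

⟦that broke⟧ = ⟦broke⟧ = {x1, x2, x3, x4, x5, x8}
⟦inside x5⟧ = {x : ⟨x, x5⟩ ∈ ⟦inside⟧} = {x1, x2, x4, x5, x6, x7, x9, x10, x11}
⟦cup⟧ = {x1, x5, x7, x8, x9, x10, x11, x14}
… ∩ ⟦that broke⟧ = {x1, x5, x7, x8, x9, x10, x11, x14} ∩ {x1, x2, x3, x4, x5, x8} = {x1, x5, x8}
… ∩ ⟦inside x5⟧ = {x1, x5, x8} ∩ {x1, x2, x4, x5, x6, x7, x9, x10, x11} = {x1, x5}
So ⟦cup that broke inside x5⟧ = {x1, x5}.

{x1, x5}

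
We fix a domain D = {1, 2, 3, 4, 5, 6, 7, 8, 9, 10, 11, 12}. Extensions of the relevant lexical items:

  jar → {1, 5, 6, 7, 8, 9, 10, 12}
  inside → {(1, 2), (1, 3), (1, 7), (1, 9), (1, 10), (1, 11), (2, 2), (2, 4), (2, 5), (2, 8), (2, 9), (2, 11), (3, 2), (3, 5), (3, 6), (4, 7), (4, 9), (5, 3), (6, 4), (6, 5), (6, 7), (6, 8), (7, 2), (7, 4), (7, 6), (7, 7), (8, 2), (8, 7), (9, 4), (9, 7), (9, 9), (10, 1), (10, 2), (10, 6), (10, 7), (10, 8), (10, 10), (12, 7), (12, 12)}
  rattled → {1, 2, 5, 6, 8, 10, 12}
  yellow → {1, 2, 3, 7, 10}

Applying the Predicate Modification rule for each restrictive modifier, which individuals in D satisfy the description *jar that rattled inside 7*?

⟦that rattled⟧ = ⟦rattled⟧ = {1, 2, 5, 6, 8, 10, 12}
⟦inside 7⟧ = {x : ⟨x, 7⟩ ∈ ⟦inside⟧} = {1, 4, 6, 7, 8, 9, 10, 12}
⟦jar⟧ = {1, 5, 6, 7, 8, 9, 10, 12}
… ∩ ⟦that rattled⟧ = {1, 5, 6, 7, 8, 9, 10, 12} ∩ {1, 2, 5, 6, 8, 10, 12} = {1, 5, 6, 8, 10, 12}
… ∩ ⟦inside 7⟧ = {1, 5, 6, 8, 10, 12} ∩ {1, 4, 6, 7, 8, 9, 10, 12} = {1, 6, 8, 10, 12}
So ⟦jar that rattled inside 7⟧ = {1, 6, 8, 10, 12}.

{1, 6, 8, 10, 12}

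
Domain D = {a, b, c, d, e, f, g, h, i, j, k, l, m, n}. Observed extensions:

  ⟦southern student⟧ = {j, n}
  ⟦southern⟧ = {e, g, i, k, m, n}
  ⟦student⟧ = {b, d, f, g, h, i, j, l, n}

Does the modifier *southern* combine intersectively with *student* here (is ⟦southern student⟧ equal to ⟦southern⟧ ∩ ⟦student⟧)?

⟦southern⟧ ∩ ⟦student⟧ = {e, g, i, k, m, n} ∩ {b, d, f, g, h, i, j, l, n} = {g, i, n}
Observed ⟦southern student⟧ = {j, n}.
These differ, so the modifier is not intersective in this model.

no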